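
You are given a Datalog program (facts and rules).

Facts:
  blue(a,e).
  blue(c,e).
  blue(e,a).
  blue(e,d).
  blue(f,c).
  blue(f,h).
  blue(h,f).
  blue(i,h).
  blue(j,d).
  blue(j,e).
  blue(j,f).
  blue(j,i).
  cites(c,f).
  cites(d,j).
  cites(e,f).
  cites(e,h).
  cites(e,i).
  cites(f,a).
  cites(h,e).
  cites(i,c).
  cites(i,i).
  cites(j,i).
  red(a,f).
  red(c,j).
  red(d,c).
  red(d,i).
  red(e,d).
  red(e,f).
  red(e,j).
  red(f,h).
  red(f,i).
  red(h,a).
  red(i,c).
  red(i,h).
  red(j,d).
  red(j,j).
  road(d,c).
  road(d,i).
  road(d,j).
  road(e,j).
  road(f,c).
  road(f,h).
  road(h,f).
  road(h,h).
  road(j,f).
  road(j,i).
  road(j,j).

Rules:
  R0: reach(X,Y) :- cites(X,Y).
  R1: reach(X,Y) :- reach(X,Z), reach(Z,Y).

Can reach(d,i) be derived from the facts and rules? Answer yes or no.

yes

round 1: derive reach(c,f) via R0 from cites(c,f)
round 1: derive reach(d,j) via R0 from cites(d,j)
round 1: derive reach(e,f) via R0 from cites(e,f)
round 1: derive reach(e,h) via R0 from cites(e,h)
round 1: derive reach(e,i) via R0 from cites(e,i)
round 1: derive reach(f,a) via R0 from cites(f,a)
round 1: derive reach(h,e) via R0 from cites(h,e)
round 1: derive reach(i,c) via R0 from cites(i,c)
round 1: derive reach(i,i) via R0 from cites(i,i)
round 1: derive reach(j,i) via R0 from cites(j,i)
round 2: derive reach(c,a) via R1 from reach(c,f), reach(f,a)
round 2: derive reach(d,i) via R1 from reach(d,j), reach(j,i)
round 2: derive reach(e,a) via R1 from reach(e,f), reach(f,a)
round 2: derive reach(e,c) via R1 from reach(e,i), reach(i,c)
round 2: derive reach(e,e) via R1 from reach(e,h), reach(h,e)
round 2: derive reach(h,f) via R1 from reach(h,e), reach(e,f)
round 2: derive reach(h,h) via R1 from reach(h,e), reach(e,h)
round 2: derive reach(h,i) via R1 from reach(h,e), reach(e,i)
round 2: derive reach(i,f) via R1 from reach(i,c), reach(c,f)
round 2: derive reach(j,c) via R1 from reach(j,i), reach(i,c)
round 3: derive reach(d,c) via R1 from reach(d,i), reach(i,c)
round 3: derive reach(d,f) via R1 from reach(d,i), reach(i,f)
round 3: derive reach(h,a) via R1 from reach(h,e), reach(e,a)
round 3: derive reach(h,c) via R1 from reach(h,e), reach(e,c)
round 3: derive reach(i,a) via R1 from reach(i,c), reach(c,a)
round 3: derive reach(j,a) via R1 from reach(j,c), reach(c,a)
round 3: derive reach(j,f) via R1 from reach(j,c), reach(c,f)
round 4: derive reach(d,a) via R1 from reach(d,c), reach(c,a)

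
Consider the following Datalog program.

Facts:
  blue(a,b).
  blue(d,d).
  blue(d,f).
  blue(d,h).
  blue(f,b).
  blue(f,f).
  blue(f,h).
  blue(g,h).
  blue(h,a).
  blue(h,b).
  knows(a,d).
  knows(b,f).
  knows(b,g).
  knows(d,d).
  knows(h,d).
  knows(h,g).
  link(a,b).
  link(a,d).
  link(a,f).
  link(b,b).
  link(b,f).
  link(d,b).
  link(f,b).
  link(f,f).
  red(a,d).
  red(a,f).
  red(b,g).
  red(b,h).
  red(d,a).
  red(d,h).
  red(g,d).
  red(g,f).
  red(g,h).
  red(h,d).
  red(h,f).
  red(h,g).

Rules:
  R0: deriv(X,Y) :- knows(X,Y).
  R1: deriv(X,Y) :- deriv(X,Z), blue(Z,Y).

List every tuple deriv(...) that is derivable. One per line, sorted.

deriv(a,a)
deriv(a,b)
deriv(a,d)
deriv(a,f)
deriv(a,h)
deriv(b,a)
deriv(b,b)
deriv(b,f)
deriv(b,g)
deriv(b,h)
deriv(d,a)
deriv(d,b)
deriv(d,d)
deriv(d,f)
deriv(d,h)
deriv(h,a)
deriv(h,b)
deriv(h,d)
deriv(h,f)
deriv(h,g)
deriv(h,h)

round 1: derive deriv(a,d) via R0 from knows(a,d)
round 1: derive deriv(b,f) via R0 from knows(b,f)
round 1: derive deriv(b,g) via R0 from knows(b,g)
round 1: derive deriv(d,d) via R0 from knows(d,d)
round 1: derive deriv(h,d) via R0 from knows(h,d)
round 1: derive deriv(h,g) via R0 from knows(h,g)
round 2: derive deriv(a,f) via R1 from deriv(a,d), blue(d,f)
round 2: derive deriv(a,h) via R1 from deriv(a,d), blue(d,h)
round 2: derive deriv(b,b) via R1 from deriv(b,f), blue(f,b)
round 2: derive deriv(b,h) via R1 from deriv(b,f), blue(f,h)
round 2: derive deriv(d,f) via R1 from deriv(d,d), blue(d,f)
round 2: derive deriv(d,h) via R1 from deriv(d,d), blue(d,h)
round 2: derive deriv(h,f) via R1 from deriv(h,d), blue(d,f)
round 2: derive deriv(h,h) via R1 from deriv(h,d), blue(d,h)
round 3: derive deriv(a,a) via R1 from deriv(a,h), blue(h,a)
round 3: derive deriv(a,b) via R1 from deriv(a,f), blue(f,b)
round 3: derive deriv(b,a) via R1 from deriv(b,h), blue(h,a)
round 3: derive deriv(d,a) via R1 from deriv(d,h), blue(h,a)
round 3: derive deriv(d,b) via R1 from deriv(d,f), blue(f,b)
round 3: derive deriv(h,a) via R1 from deriv(h,h), blue(h,a)
round 3: derive deriv(h,b) via R1 from deriv(h,f), blue(f,b)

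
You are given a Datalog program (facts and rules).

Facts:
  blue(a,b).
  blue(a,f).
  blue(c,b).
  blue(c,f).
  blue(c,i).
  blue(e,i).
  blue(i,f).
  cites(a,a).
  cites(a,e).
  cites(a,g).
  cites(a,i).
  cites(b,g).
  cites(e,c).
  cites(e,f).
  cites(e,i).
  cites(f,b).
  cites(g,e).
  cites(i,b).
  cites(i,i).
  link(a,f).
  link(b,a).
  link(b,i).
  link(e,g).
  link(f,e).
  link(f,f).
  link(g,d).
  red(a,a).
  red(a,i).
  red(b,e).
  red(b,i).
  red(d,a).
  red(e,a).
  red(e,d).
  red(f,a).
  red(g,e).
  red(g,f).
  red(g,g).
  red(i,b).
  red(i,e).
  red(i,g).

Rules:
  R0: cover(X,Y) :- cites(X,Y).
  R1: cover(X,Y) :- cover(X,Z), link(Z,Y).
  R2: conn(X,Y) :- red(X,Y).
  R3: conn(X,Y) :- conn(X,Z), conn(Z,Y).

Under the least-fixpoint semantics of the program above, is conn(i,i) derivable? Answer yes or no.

round 1: derive conn(a,a) via R2 from red(a,a)
round 1: derive conn(a,i) via R2 from red(a,i)
round 1: derive conn(b,e) via R2 from red(b,e)
round 1: derive conn(b,i) via R2 from red(b,i)
round 1: derive conn(d,a) via R2 from red(d,a)
round 1: derive conn(e,a) via R2 from red(e,a)
round 1: derive conn(e,d) via R2 from red(e,d)
round 1: derive conn(f,a) via R2 from red(f,a)
round 1: derive conn(g,e) via R2 from red(g,e)
round 1: derive conn(g,f) via R2 from red(g,f)
round 1: derive conn(g,g) via R2 from red(g,g)
round 1: derive conn(i,b) via R2 from red(i,b)
round 1: derive conn(i,e) via R2 from red(i,e)
round 1: derive conn(i,g) via R2 from red(i,g)
round 2: derive conn(a,b) via R3 from conn(a,i), conn(i,b)
round 2: derive conn(a,e) via R3 from conn(a,i), conn(i,e)
round 2: derive conn(a,g) via R3 from conn(a,i), conn(i,g)
round 2: derive conn(b,a) via R3 from conn(b,e), conn(e,a)
round 2: derive conn(b,b) via R3 from conn(b,i), conn(i,b)
round 2: derive conn(b,d) via R3 from conn(b,e), conn(e,d)
round 2: derive conn(b,g) via R3 from conn(b,i), conn(i,g)
round 2: derive conn(d,i) via R3 from conn(d,a), conn(a,i)
round 2: derive conn(e,i) via R3 from conn(e,a), conn(a,i)
round 2: derive conn(f,i) via R3 from conn(f,a), conn(a,i)
round 2: derive conn(g,a) via R3 from conn(g,e), conn(e,a)
round 2: derive conn(g,d) via R3 from conn(g,e), conn(e,d)
round 2: derive conn(i,a) via R3 from conn(i,e), conn(e,a)
round 2: derive conn(i,d) via R3 from conn(i,e), conn(e,d)
round 2: derive conn(i,f) via R3 from conn(i,g), conn(g,f)
round 2: derive conn(i,i) via R3 from conn(i,b), conn(b,i)
round 3: derive conn(a,d) via R3 from conn(a,b), conn(b,d)
round 3: derive conn(a,f) via R3 from conn(a,g), conn(g,f)
round 3: derive conn(b,f) via R3 from conn(b,g), conn(g,f)
round 3: derive conn(d,b) via R3 from conn(d,a), conn(a,b)
round 3: derive conn(d,d) via R3 from conn(d,i), conn(i,d)
round 3: derive conn(d,e) via R3 from conn(d,a), conn(a,e)
round 3: derive conn(d,f) via R3 from conn(d,i), conn(i,f)
round 3: derive conn(d,g) via R3 from conn(d,a), conn(a,g)
round 3: derive conn(e,b) via R3 from conn(e,a), conn(a,b)
round 3: derive conn(e,e) via R3 from conn(e,a), conn(a,e)
round 3: derive conn(e,f) via R3 from conn(e,i), conn(i,f)
round 3: derive conn(e,g) via R3 from conn(e,a), conn(a,g)
round 3: derive conn(f,b) via R3 from conn(f,a), conn(a,b)
round 3: derive conn(f,d) via R3 from conn(f,i), conn(i,d)
round 3: derive conn(f,e) via R3 from conn(f,a), conn(a,e)
round 3: derive conn(f,f) via R3 from conn(f,i), conn(i,f)
round 3: derive conn(f,g) via R3 from conn(f,a), conn(a,g)
round 3: derive conn(g,b) via R3 from conn(g,a), conn(a,b)
round 3: derive conn(g,i) via R3 from conn(g,a), conn(a,i)

yes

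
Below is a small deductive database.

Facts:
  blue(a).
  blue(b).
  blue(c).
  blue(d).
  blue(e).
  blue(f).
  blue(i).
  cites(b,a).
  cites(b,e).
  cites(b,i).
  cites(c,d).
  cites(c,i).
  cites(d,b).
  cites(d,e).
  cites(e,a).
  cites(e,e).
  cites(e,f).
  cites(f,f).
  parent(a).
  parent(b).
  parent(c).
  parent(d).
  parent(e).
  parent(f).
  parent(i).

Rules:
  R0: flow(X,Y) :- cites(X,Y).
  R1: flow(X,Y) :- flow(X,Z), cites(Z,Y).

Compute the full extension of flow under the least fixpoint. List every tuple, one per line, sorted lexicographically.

round 1: derive flow(b,a) via R0 from cites(b,a)
round 1: derive flow(b,e) via R0 from cites(b,e)
round 1: derive flow(b,i) via R0 from cites(b,i)
round 1: derive flow(c,d) via R0 from cites(c,d)
round 1: derive flow(c,i) via R0 from cites(c,i)
round 1: derive flow(d,b) via R0 from cites(d,b)
round 1: derive flow(d,e) via R0 from cites(d,e)
round 1: derive flow(e,a) via R0 from cites(e,a)
round 1: derive flow(e,e) via R0 from cites(e,e)
round 1: derive flow(e,f) via R0 from cites(e,f)
round 1: derive flow(f,f) via R0 from cites(f,f)
round 2: derive flow(b,f) via R1 from flow(b,e), cites(e,f)
round 2: derive flow(c,b) via R1 from flow(c,d), cites(d,b)
round 2: derive flow(c,e) via R1 from flow(c,d), cites(d,e)
round 2: derive flow(d,a) via R1 from flow(d,b), cites(b,a)
round 2: derive flow(d,f) via R1 from flow(d,e), cites(e,f)
round 2: derive flow(d,i) via R1 from flow(d,b), cites(b,i)
round 3: derive flow(c,a) via R1 from flow(c,b), cites(b,a)
round 3: derive flow(c,f) via R1 from flow(c,e), cites(e,f)

flow(b,a)
flow(b,e)
flow(b,f)
flow(b,i)
flow(c,a)
flow(c,b)
flow(c,d)
flow(c,e)
flow(c,f)
flow(c,i)
flow(d,a)
flow(d,b)
flow(d,e)
flow(d,f)
flow(d,i)
flow(e,a)
flow(e,e)
flow(e,f)
flow(f,f)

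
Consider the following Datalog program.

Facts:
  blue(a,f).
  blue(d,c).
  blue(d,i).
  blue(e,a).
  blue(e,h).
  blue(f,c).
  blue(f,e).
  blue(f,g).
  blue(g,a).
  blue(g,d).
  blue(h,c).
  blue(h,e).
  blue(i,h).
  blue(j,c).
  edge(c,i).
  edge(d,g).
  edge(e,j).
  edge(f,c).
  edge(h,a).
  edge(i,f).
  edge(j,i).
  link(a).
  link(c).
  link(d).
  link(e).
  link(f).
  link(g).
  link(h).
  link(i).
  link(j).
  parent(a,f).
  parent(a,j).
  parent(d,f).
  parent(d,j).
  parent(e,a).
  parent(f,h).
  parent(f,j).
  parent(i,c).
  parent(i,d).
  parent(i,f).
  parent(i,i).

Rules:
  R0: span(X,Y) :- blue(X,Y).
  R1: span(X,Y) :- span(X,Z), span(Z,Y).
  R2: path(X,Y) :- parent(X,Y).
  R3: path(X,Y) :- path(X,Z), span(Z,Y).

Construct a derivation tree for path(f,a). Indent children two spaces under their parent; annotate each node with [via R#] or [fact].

path(f,a)  [via R3]
  path(f,e)  [via R3]
    path(f,h)  [via R2]
      parent(f,h)  [fact]
    span(h,e)  [via R0]
      blue(h,e)  [fact]
  span(e,a)  [via R0]
    blue(e,a)  [fact]

round 1: derive span(a,f) via R0 from blue(a,f)
round 1: derive span(d,c) via R0 from blue(d,c)
round 1: derive span(d,i) via R0 from blue(d,i)
round 1: derive span(e,a) via R0 from blue(e,a)
round 1: derive span(e,h) via R0 from blue(e,h)
round 1: derive span(f,c) via R0 from blue(f,c)
round 1: derive span(f,e) via R0 from blue(f,e)
round 1: derive span(f,g) via R0 from blue(f,g)
round 1: derive span(g,a) via R0 from blue(g,a)
round 1: derive span(g,d) via R0 from blue(g,d)
round 1: derive span(h,c) via R0 from blue(h,c)
round 1: derive span(h,e) via R0 from blue(h,e)
round 1: derive span(i,h) via R0 from blue(i,h)
round 1: derive span(j,c) via R0 from blue(j,c)
round 1: derive path(a,f) via R2 from parent(a,f)
round 1: derive path(a,j) via R2 from parent(a,j)
round 1: derive path(d,f) via R2 from parent(d,f)
round 1: derive path(d,j) via R2 from parent(d,j)
round 1: derive path(e,a) via R2 from parent(e,a)
round 1: derive path(f,h) via R2 from parent(f,h)
round 1: derive path(f,j) via R2 from parent(f,j)
round 1: derive path(i,c) via R2 from parent(i,c)
round 1: derive path(i,d) via R2 from parent(i,d)
round 1: derive path(i,f) via R2 from parent(i,f)
round 1: derive path(i,i) via R2 from parent(i,i)
round 2: derive span(a,c) via R1 from span(a,f), span(f,c)
round 2: derive span(a,e) via R1 from span(a,f), span(f,e)
round 2: derive span(a,g) via R1 from span(a,f), span(f,g)
round 2: derive span(d,h) via R1 from span(d,i), span(i,h)
round 2: derive span(e,c) via R1 from span(e,h), span(h,c)
round 2: derive span(e,e) via R1 from span(e,h), span(h,e)
round 2: derive span(e,f) via R1 from span(e,a), span(a,f)
round 2: derive span(f,a) via R1 from span(f,e), span(e,a)
round 2: derive span(f,d) via R1 from span(f,g), span(g,d)
round 2: derive span(f,h) via R1 from span(f,e), span(e,h)
round 2: derive span(g,c) via R1 from span(g,d), span(d,c)
round 2: derive span(g,f) via R1 from span(g,a), span(a,f)
round 2: derive span(g,i) via R1 from span(g,d), span(d,i)
round 2: derive span(h,a) via R1 from span(h,e), span(e,a)
round 2: derive span(h,h) via R1 from span(h,e), span(e,h)
round 2: derive span(i,c) via R1 from span(i,h), span(h,c)
round 2: derive span(i,e) via R1 from span(i,h), span(h,e)
round 2: derive path(a,c) via R3 from path(a,f), span(f,c)
round 2: derive path(a,e) via R3 from path(a,f), span(f,e)
round 2: derive path(a,g) via R3 from path(a,f), span(f,g)
round 2: derive path(d,c) via R3 from path(d,f), span(f,c)
round 2: derive path(d,e) via R3 from path(d,f), span(f,e)
round 2: derive path(d,g) via R3 from path(d,f), span(f,g)
round 2: derive path(e,f) via R3 from path(e,a), span(a,f)
round 2: derive path(f,c) via R3 from path(f,h), span(h,c)
round 2: derive path(f,e) via R3 from path(f,h), span(h,e)
round 2: derive path(i,e) via R3 from path(i,f), span(f,e)
round 2: derive path(i,g) via R3 from path(i,f), span(f,g)
round 2: derive path(i,h) via R3 from path(i,i), span(i,h)
round 3: derive span(a,a) via R1 from span(a,e), span(e,a)
round 3: derive span(a,d) via R1 from span(a,f), span(f,d)
round 3: derive span(a,h) via R1 from span(a,e), span(e,h)
round 3: derive span(a,i) via R1 from span(a,g), span(g,i)
round 3: derive span(d,a) via R1 from span(d,h), span(h,a)
round 3: derive span(d,e) via R1 from span(d,h), span(h,e)
round 3: derive span(e,d) via R1 from span(e,f), span(f,d)
round 3: derive span(e,g) via R1 from span(e,a), span(a,g)
round 3: derive span(f,f) via R1 from span(f,a), span(a,f)
round 3: derive span(f,i) via R1 from span(f,d), span(d,i)
round 3: derive span(g,e) via R1 from span(g,a), span(a,e)
round 3: derive span(g,g) via R1 from span(g,a), span(a,g)
round 3: derive span(g,h) via R1 from span(g,d), span(d,h)
round 3: derive span(h,f) via R1 from span(h,a), span(a,f)
round 3: derive span(h,g) via R1 from span(h,a), span(a,g)
round 3: derive span(i,a) via R1 from span(i,e), span(e,a)
round 3: derive span(i,f) via R1 from span(i,e), span(e,f)
round 3: derive path(a,a) via R3 from path(a,e), span(e,a)
round 3: derive path(a,d) via R3 from path(a,f), span(f,d)
round 3: derive path(a,h) via R3 from path(a,e), span(e,h)
round 3: derive path(a,i) via R3 from path(a,g), span(g,i)
round 3: derive path(d,a) via R3 from path(d,e), span(e,a)
round 3: derive path(d,d) via R3 from path(d,f), span(f,d)
round 3: derive path(d,h) via R3 from path(d,e), span(e,h)
round 3: derive path(d,i) via R3 from path(d,g), span(g,i)
round 3: derive path(e,c) via R3 from path(e,a), span(a,c)
round 3: derive path(e,d) via R3 from path(e,f), span(f,d)
round 3: derive path(e,e) via R3 from path(e,a), span(a,e)
round 3: derive path(e,g) via R3 from path(e,a), span(a,g)
round 3: derive path(e,h) via R3 from path(e,f), span(f,h)
round 3: derive path(f,a) via R3 from path(f,e), span(e,a)
round 3: derive path(f,f) via R3 from path(f,e), span(e,f)
round 3: derive path(i,a) via R3 from path(i,e), span(e,a)
round 4: derive span(d,d) via R1 from span(d,a), span(a,d)
round 4: derive span(d,f) via R1 from span(d,a), span(a,f)
round 4: derive span(d,g) via R1 from span(d,a), span(a,g)
round 4: derive span(e,i) via R1 from span(e,a), span(a,i)
round 4: derive span(h,d) via R1 from span(h,a), span(a,d)
round 4: derive span(h,i) via R1 from span(h,a), span(a,i)
round 4: derive span(i,d) via R1 from span(i,a), span(a,d)
round 4: derive span(i,g) via R1 from span(i,a), span(a,g)
round 4: derive span(i,i) via R1 from span(i,a), span(a,i)
round 4: derive path(e,i) via R3 from path(e,a), span(a,i)
round 4: derive path(f,d) via R3 from path(f,a), span(a,d)
round 4: derive path(f,g) via R3 from path(f,a), span(a,g)
round 4: derive path(f,i) via R3 from path(f,a), span(a,i)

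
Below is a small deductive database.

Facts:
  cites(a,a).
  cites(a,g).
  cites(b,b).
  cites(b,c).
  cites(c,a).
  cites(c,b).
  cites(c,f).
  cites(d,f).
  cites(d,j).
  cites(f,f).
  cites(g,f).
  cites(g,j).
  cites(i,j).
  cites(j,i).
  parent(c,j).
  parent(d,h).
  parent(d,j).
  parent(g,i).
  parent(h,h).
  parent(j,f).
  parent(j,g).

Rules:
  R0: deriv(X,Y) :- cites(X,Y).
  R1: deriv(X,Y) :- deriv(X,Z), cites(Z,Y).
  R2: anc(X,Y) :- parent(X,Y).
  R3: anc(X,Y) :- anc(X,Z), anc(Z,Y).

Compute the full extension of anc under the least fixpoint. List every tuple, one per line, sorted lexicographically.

round 1: derive anc(c,j) via R2 from parent(c,j)
round 1: derive anc(d,h) via R2 from parent(d,h)
round 1: derive anc(d,j) via R2 from parent(d,j)
round 1: derive anc(g,i) via R2 from parent(g,i)
round 1: derive anc(h,h) via R2 from parent(h,h)
round 1: derive anc(j,f) via R2 from parent(j,f)
round 1: derive anc(j,g) via R2 from parent(j,g)
round 2: derive anc(c,f) via R3 from anc(c,j), anc(j,f)
round 2: derive anc(c,g) via R3 from anc(c,j), anc(j,g)
round 2: derive anc(d,f) via R3 from anc(d,j), anc(j,f)
round 2: derive anc(d,g) via R3 from anc(d,j), anc(j,g)
round 2: derive anc(j,i) via R3 from anc(j,g), anc(g,i)
round 3: derive anc(c,i) via R3 from anc(c,g), anc(g,i)
round 3: derive anc(d,i) via R3 from anc(d,g), anc(g,i)

anc(c,f)
anc(c,g)
anc(c,i)
anc(c,j)
anc(d,f)
anc(d,g)
anc(d,h)
anc(d,i)
anc(d,j)
anc(g,i)
anc(h,h)
anc(j,f)
anc(j,g)
anc(j,i)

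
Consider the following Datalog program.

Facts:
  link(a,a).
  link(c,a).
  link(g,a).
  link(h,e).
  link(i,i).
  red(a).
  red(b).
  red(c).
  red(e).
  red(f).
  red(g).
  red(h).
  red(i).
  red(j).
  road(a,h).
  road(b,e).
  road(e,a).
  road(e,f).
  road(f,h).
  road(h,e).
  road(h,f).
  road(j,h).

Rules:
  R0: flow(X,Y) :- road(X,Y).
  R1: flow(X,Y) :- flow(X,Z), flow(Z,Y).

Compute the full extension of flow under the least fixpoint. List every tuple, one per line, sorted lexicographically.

round 1: derive flow(a,h) via R0 from road(a,h)
round 1: derive flow(b,e) via R0 from road(b,e)
round 1: derive flow(e,a) via R0 from road(e,a)
round 1: derive flow(e,f) via R0 from road(e,f)
round 1: derive flow(f,h) via R0 from road(f,h)
round 1: derive flow(h,e) via R0 from road(h,e)
round 1: derive flow(h,f) via R0 from road(h,f)
round 1: derive flow(j,h) via R0 from road(j,h)
round 2: derive flow(a,e) via R1 from flow(a,h), flow(h,e)
round 2: derive flow(a,f) via R1 from flow(a,h), flow(h,f)
round 2: derive flow(b,a) via R1 from flow(b,e), flow(e,a)
round 2: derive flow(b,f) via R1 from flow(b,e), flow(e,f)
round 2: derive flow(e,h) via R1 from flow(e,a), flow(a,h)
round 2: derive flow(f,e) via R1 from flow(f,h), flow(h,e)
round 2: derive flow(f,f) via R1 from flow(f,h), flow(h,f)
round 2: derive flow(h,a) via R1 from flow(h,e), flow(e,a)
round 2: derive flow(h,h) via R1 from flow(h,f), flow(f,h)
round 2: derive flow(j,e) via R1 from flow(j,h), flow(h,e)
round 2: derive flow(j,f) via R1 from flow(j,h), flow(h,f)
round 3: derive flow(a,a) via R1 from flow(a,e), flow(e,a)
round 3: derive flow(b,h) via R1 from flow(b,a), flow(a,h)
round 3: derive flow(e,e) via R1 from flow(e,a), flow(a,e)
round 3: derive flow(f,a) via R1 from flow(f,e), flow(e,a)
round 3: derive flow(j,a) via R1 from flow(j,e), flow(e,a)

flow(a,a)
flow(a,e)
flow(a,f)
flow(a,h)
flow(b,a)
flow(b,e)
flow(b,f)
flow(b,h)
flow(e,a)
flow(e,e)
flow(e,f)
flow(e,h)
flow(f,a)
flow(f,e)
flow(f,f)
flow(f,h)
flow(h,a)
flow(h,e)
flow(h,f)
flow(h,h)
flow(j,a)
flow(j,e)
flow(j,f)
flow(j,h)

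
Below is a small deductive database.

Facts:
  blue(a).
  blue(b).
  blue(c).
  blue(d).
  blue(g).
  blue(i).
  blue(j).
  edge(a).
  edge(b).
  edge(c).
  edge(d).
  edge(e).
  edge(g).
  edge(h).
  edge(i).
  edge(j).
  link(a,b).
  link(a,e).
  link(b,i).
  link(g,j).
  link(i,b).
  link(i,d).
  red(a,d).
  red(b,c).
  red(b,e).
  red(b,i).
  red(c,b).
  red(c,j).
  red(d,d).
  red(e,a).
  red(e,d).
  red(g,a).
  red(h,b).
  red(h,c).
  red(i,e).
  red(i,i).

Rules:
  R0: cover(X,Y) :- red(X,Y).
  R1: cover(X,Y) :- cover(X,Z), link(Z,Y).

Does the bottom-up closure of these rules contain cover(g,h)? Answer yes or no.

round 1: derive cover(a,d) via R0 from red(a,d)
round 1: derive cover(b,c) via R0 from red(b,c)
round 1: derive cover(b,e) via R0 from red(b,e)
round 1: derive cover(b,i) via R0 from red(b,i)
round 1: derive cover(c,b) via R0 from red(c,b)
round 1: derive cover(c,j) via R0 from red(c,j)
round 1: derive cover(d,d) via R0 from red(d,d)
round 1: derive cover(e,a) via R0 from red(e,a)
round 1: derive cover(e,d) via R0 from red(e,d)
round 1: derive cover(g,a) via R0 from red(g,a)
round 1: derive cover(h,b) via R0 from red(h,b)
round 1: derive cover(h,c) via R0 from red(h,c)
round 1: derive cover(i,e) via R0 from red(i,e)
round 1: derive cover(i,i) via R0 from red(i,i)
round 2: derive cover(b,b) via R1 from cover(b,i), link(i,b)
round 2: derive cover(b,d) via R1 from cover(b,i), link(i,d)
round 2: derive cover(c,i) via R1 from cover(c,b), link(b,i)
round 2: derive cover(e,b) via R1 from cover(e,a), link(a,b)
round 2: derive cover(e,e) via R1 from cover(e,a), link(a,e)
round 2: derive cover(g,b) via R1 from cover(g,a), link(a,b)
round 2: derive cover(g,e) via R1 from cover(g,a), link(a,e)
round 2: derive cover(h,i) via R1 from cover(h,b), link(b,i)
round 2: derive cover(i,b) via R1 from cover(i,i), link(i,b)
round 2: derive cover(i,d) via R1 from cover(i,i), link(i,d)
round 3: derive cover(c,d) via R1 from cover(c,i), link(i,d)
round 3: derive cover(e,i) via R1 from cover(e,b), link(b,i)
round 3: derive cover(g,i) via R1 from cover(g,b), link(b,i)
round 3: derive cover(h,d) via R1 from cover(h,i), link(i,d)
round 4: derive cover(g,d) via R1 from cover(g,i), link(i,d)

no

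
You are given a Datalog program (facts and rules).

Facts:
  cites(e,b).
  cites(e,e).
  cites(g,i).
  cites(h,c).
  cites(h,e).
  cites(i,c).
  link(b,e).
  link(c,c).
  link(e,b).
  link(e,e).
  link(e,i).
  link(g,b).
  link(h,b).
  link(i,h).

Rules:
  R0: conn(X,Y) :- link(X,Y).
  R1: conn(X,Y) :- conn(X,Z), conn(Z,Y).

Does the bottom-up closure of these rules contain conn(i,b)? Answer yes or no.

yes

round 1: derive conn(b,e) via R0 from link(b,e)
round 1: derive conn(c,c) via R0 from link(c,c)
round 1: derive conn(e,b) via R0 from link(e,b)
round 1: derive conn(e,e) via R0 from link(e,e)
round 1: derive conn(e,i) via R0 from link(e,i)
round 1: derive conn(g,b) via R0 from link(g,b)
round 1: derive conn(h,b) via R0 from link(h,b)
round 1: derive conn(i,h) via R0 from link(i,h)
round 2: derive conn(b,b) via R1 from conn(b,e), conn(e,b)
round 2: derive conn(b,i) via R1 from conn(b,e), conn(e,i)
round 2: derive conn(e,h) via R1 from conn(e,i), conn(i,h)
round 2: derive conn(g,e) via R1 from conn(g,b), conn(b,e)
round 2: derive conn(h,e) via R1 from conn(h,b), conn(b,e)
round 2: derive conn(i,b) via R1 from conn(i,h), conn(h,b)
round 3: derive conn(b,h) via R1 from conn(b,e), conn(e,h)
round 3: derive conn(g,h) via R1 from conn(g,e), conn(e,h)
round 3: derive conn(g,i) via R1 from conn(g,b), conn(b,i)
round 3: derive conn(h,h) via R1 from conn(h,e), conn(e,h)
round 3: derive conn(h,i) via R1 from conn(h,b), conn(b,i)
round 3: derive conn(i,e) via R1 from conn(i,b), conn(b,e)
round 3: derive conn(i,i) via R1 from conn(i,b), conn(b,i)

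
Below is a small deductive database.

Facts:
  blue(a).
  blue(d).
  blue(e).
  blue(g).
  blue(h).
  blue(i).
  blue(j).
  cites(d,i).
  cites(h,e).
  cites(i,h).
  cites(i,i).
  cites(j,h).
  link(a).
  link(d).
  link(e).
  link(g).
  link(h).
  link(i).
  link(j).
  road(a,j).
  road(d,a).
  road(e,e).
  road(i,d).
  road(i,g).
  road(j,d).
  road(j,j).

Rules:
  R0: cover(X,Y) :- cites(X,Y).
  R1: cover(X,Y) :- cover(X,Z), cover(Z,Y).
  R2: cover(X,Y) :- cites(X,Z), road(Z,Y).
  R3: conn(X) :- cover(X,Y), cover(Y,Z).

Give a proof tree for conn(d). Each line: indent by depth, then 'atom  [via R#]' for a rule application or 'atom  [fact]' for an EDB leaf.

round 1: derive cover(d,i) via R0 from cites(d,i)
round 1: derive cover(h,e) via R0 from cites(h,e)
round 1: derive cover(i,h) via R0 from cites(i,h)
round 1: derive cover(i,i) via R0 from cites(i,i)
round 1: derive cover(j,h) via R0 from cites(j,h)
round 1: derive cover(d,d) via R2 from cites(d,i), road(i,d)
round 1: derive cover(d,g) via R2 from cites(d,i), road(i,g)
round 1: derive cover(i,d) via R2 from cites(i,i), road(i,d)
round 1: derive cover(i,g) via R2 from cites(i,i), road(i,g)
round 2: derive cover(d,h) via R1 from cover(d,i), cover(i,h)
round 2: derive cover(i,e) via R1 from cover(i,h), cover(h,e)
round 2: derive cover(j,e) via R1 from cover(j,h), cover(h,e)
round 2: derive conn(d) via R3 from cover(d,d), cover(d,d)
round 2: derive conn(i) via R3 from cover(i,d), cover(d,d)
round 2: derive conn(j) via R3 from cover(j,h), cover(h,e)
round 3: derive cover(d,e) via R1 from cover(d,h), cover(h,e)

conn(d)  [via R3]
  cover(d,d)  [via R2]
    cites(d,i)  [fact]
    road(i,d)  [fact]
  cover(d,d)  [via R2]
    cites(d,i)  [fact]
    road(i,d)  [fact]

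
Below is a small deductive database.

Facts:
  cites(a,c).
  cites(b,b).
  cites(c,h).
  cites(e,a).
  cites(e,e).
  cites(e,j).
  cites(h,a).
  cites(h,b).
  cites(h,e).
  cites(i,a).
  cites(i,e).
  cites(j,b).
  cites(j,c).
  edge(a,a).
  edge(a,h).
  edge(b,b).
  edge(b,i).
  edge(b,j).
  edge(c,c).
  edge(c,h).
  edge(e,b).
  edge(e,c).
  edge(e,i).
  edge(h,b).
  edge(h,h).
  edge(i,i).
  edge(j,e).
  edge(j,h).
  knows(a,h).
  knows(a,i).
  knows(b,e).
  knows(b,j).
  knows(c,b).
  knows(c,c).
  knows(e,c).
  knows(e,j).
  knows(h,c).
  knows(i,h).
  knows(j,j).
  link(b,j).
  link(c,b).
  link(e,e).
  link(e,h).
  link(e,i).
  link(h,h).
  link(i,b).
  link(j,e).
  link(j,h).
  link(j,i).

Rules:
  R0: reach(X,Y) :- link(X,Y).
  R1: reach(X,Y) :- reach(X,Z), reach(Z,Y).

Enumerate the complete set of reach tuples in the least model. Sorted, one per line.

reach(b,b)
reach(b,e)
reach(b,h)
reach(b,i)
reach(b,j)
reach(c,b)
reach(c,e)
reach(c,h)
reach(c,i)
reach(c,j)
reach(e,b)
reach(e,e)
reach(e,h)
reach(e,i)
reach(e,j)
reach(h,h)
reach(i,b)
reach(i,e)
reach(i,h)
reach(i,i)
reach(i,j)
reach(j,b)
reach(j,e)
reach(j,h)
reach(j,i)
reach(j,j)

round 1: derive reach(b,j) via R0 from link(b,j)
round 1: derive reach(c,b) via R0 from link(c,b)
round 1: derive reach(e,e) via R0 from link(e,e)
round 1: derive reach(e,h) via R0 from link(e,h)
round 1: derive reach(e,i) via R0 from link(e,i)
round 1: derive reach(h,h) via R0 from link(h,h)
round 1: derive reach(i,b) via R0 from link(i,b)
round 1: derive reach(j,e) via R0 from link(j,e)
round 1: derive reach(j,h) via R0 from link(j,h)
round 1: derive reach(j,i) via R0 from link(j,i)
round 2: derive reach(b,e) via R1 from reach(b,j), reach(j,e)
round 2: derive reach(b,h) via R1 from reach(b,j), reach(j,h)
round 2: derive reach(b,i) via R1 from reach(b,j), reach(j,i)
round 2: derive reach(c,j) via R1 from reach(c,b), reach(b,j)
round 2: derive reach(e,b) via R1 from reach(e,i), reach(i,b)
round 2: derive reach(i,j) via R1 from reach(i,b), reach(b,j)
round 2: derive reach(j,b) via R1 from reach(j,i), reach(i,b)
round 3: derive reach(b,b) via R1 from reach(b,e), reach(e,b)
round 3: derive reach(c,e) via R1 from reach(c,b), reach(b,e)
round 3: derive reach(c,h) via R1 from reach(c,b), reach(b,h)
round 3: derive reach(c,i) via R1 from reach(c,b), reach(b,i)
round 3: derive reach(e,j) via R1 from reach(e,b), reach(b,j)
round 3: derive reach(i,e) via R1 from reach(i,b), reach(b,e)
round 3: derive reach(i,h) via R1 from reach(i,b), reach(b,h)
round 3: derive reach(i,i) via R1 from reach(i,b), reach(b,i)
round 3: derive reach(j,j) via R1 from reach(j,b), reach(b,j)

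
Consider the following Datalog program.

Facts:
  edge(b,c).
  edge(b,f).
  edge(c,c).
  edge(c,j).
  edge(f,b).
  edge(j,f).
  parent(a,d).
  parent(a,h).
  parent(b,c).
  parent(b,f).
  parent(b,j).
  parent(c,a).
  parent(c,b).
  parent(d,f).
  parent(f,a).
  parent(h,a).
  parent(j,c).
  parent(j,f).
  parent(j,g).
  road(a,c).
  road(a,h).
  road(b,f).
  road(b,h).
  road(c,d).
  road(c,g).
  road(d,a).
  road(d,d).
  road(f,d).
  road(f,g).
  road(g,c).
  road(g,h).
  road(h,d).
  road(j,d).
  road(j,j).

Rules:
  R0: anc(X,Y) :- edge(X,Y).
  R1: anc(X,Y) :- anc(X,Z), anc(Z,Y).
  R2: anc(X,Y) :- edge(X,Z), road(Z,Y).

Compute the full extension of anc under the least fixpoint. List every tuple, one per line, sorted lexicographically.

anc(b,b)
anc(b,c)
anc(b,d)
anc(b,f)
anc(b,g)
anc(b,h)
anc(b,j)
anc(c,b)
anc(c,c)
anc(c,d)
anc(c,f)
anc(c,g)
anc(c,h)
anc(c,j)
anc(f,b)
anc(f,c)
anc(f,d)
anc(f,f)
anc(f,g)
anc(f,h)
anc(f,j)
anc(j,b)
anc(j,c)
anc(j,d)
anc(j,f)
anc(j,g)
anc(j,h)
anc(j,j)

round 1: derive anc(b,c) via R0 from edge(b,c)
round 1: derive anc(b,f) via R0 from edge(b,f)
round 1: derive anc(c,c) via R0 from edge(c,c)
round 1: derive anc(c,j) via R0 from edge(c,j)
round 1: derive anc(f,b) via R0 from edge(f,b)
round 1: derive anc(j,f) via R0 from edge(j,f)
round 1: derive anc(b,d) via R2 from edge(b,c), road(c,d)
round 1: derive anc(b,g) via R2 from edge(b,c), road(c,g)
round 1: derive anc(c,d) via R2 from edge(c,c), road(c,d)
round 1: derive anc(c,g) via R2 from edge(c,c), road(c,g)
round 1: derive anc(f,f) via R2 from edge(f,b), road(b,f)
round 1: derive anc(f,h) via R2 from edge(f,b), road(b,h)
round 1: derive anc(j,d) via R2 from edge(j,f), road(f,d)
round 1: derive anc(j,g) via R2 from edge(j,f), road(f,g)
round 2: derive anc(b,b) via R1 from anc(b,f), anc(f,b)
round 2: derive anc(b,h) via R1 from anc(b,f), anc(f,h)
round 2: derive anc(b,j) via R1 from anc(b,c), anc(c,j)
round 2: derive anc(c,f) via R1 from anc(c,j), anc(j,f)
round 2: derive anc(f,c) via R1 from anc(f,b), anc(b,c)
round 2: derive anc(f,d) via R1 from anc(f,b), anc(b,d)
round 2: derive anc(f,g) via R1 from anc(f,b), anc(b,g)
round 2: derive anc(j,b) via R1 from anc(j,f), anc(f,b)
round 2: derive anc(j,h) via R1 from anc(j,f), anc(f,h)
round 3: derive anc(c,b) via R1 from anc(c,f), anc(f,b)
round 3: derive anc(c,h) via R1 from anc(c,f), anc(f,h)
round 3: derive anc(f,j) via R1 from anc(f,b), anc(b,j)
round 3: derive anc(j,c) via R1 from anc(j,b), anc(b,c)
round 3: derive anc(j,j) via R1 from anc(j,b), anc(b,j)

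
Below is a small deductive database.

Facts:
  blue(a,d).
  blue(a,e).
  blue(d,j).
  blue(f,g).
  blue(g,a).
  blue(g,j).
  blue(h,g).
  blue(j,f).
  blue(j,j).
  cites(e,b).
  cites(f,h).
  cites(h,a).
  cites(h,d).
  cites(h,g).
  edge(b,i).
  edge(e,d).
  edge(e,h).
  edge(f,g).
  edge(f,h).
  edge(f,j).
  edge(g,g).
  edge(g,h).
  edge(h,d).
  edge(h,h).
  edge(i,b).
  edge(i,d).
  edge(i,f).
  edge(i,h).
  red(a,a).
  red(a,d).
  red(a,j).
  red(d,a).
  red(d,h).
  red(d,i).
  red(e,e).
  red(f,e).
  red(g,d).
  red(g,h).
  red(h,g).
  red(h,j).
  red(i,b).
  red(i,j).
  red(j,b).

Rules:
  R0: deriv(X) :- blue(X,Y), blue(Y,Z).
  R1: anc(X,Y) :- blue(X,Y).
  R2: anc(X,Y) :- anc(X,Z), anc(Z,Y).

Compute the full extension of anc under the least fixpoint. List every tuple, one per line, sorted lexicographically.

anc(a,a)
anc(a,d)
anc(a,e)
anc(a,f)
anc(a,g)
anc(a,j)
anc(d,a)
anc(d,d)
anc(d,e)
anc(d,f)
anc(d,g)
anc(d,j)
anc(f,a)
anc(f,d)
anc(f,e)
anc(f,f)
anc(f,g)
anc(f,j)
anc(g,a)
anc(g,d)
anc(g,e)
anc(g,f)
anc(g,g)
anc(g,j)
anc(h,a)
anc(h,d)
anc(h,e)
anc(h,f)
anc(h,g)
anc(h,j)
anc(j,a)
anc(j,d)
anc(j,e)
anc(j,f)
anc(j,g)
anc(j,j)

round 1: derive anc(a,d) via R1 from blue(a,d)
round 1: derive anc(a,e) via R1 from blue(a,e)
round 1: derive anc(d,j) via R1 from blue(d,j)
round 1: derive anc(f,g) via R1 from blue(f,g)
round 1: derive anc(g,a) via R1 from blue(g,a)
round 1: derive anc(g,j) via R1 from blue(g,j)
round 1: derive anc(h,g) via R1 from blue(h,g)
round 1: derive anc(j,f) via R1 from blue(j,f)
round 1: derive anc(j,j) via R1 from blue(j,j)
round 2: derive anc(a,j) via R2 from anc(a,d), anc(d,j)
round 2: derive anc(d,f) via R2 from anc(d,j), anc(j,f)
round 2: derive anc(f,a) via R2 from anc(f,g), anc(g,a)
round 2: derive anc(f,j) via R2 from anc(f,g), anc(g,j)
round 2: derive anc(g,d) via R2 from anc(g,a), anc(a,d)
round 2: derive anc(g,e) via R2 from anc(g,a), anc(a,e)
round 2: derive anc(g,f) via R2 from anc(g,j), anc(j,f)
round 2: derive anc(h,a) via R2 from anc(h,g), anc(g,a)
round 2: derive anc(h,j) via R2 from anc(h,g), anc(g,j)
round 2: derive anc(j,g) via R2 from anc(j,f), anc(f,g)
round 3: derive anc(a,f) via R2 from anc(a,d), anc(d,f)
round 3: derive anc(a,g) via R2 from anc(a,j), anc(j,g)
round 3: derive anc(d,a) via R2 from anc(d,f), anc(f,a)
round 3: derive anc(d,g) via R2 from anc(d,f), anc(f,g)
round 3: derive anc(f,d) via R2 from anc(f,a), anc(a,d)
round 3: derive anc(f,e) via R2 from anc(f,a), anc(a,e)
round 3: derive anc(f,f) via R2 from anc(f,g), anc(g,f)
round 3: derive anc(g,g) via R2 from anc(g,f), anc(f,g)
round 3: derive anc(h,d) via R2 from anc(h,a), anc(a,d)
round 3: derive anc(h,e) via R2 from anc(h,a), anc(a,e)
round 3: derive anc(h,f) via R2 from anc(h,g), anc(g,f)
round 3: derive anc(j,a) via R2 from anc(j,f), anc(f,a)
round 3: derive anc(j,d) via R2 from anc(j,g), anc(g,d)
round 3: derive anc(j,e) via R2 from anc(j,g), anc(g,e)
round 4: derive anc(a,a) via R2 from anc(a,d), anc(d,a)
round 4: derive anc(d,d) via R2 from anc(d,a), anc(a,d)
round 4: derive anc(d,e) via R2 from anc(d,a), anc(a,e)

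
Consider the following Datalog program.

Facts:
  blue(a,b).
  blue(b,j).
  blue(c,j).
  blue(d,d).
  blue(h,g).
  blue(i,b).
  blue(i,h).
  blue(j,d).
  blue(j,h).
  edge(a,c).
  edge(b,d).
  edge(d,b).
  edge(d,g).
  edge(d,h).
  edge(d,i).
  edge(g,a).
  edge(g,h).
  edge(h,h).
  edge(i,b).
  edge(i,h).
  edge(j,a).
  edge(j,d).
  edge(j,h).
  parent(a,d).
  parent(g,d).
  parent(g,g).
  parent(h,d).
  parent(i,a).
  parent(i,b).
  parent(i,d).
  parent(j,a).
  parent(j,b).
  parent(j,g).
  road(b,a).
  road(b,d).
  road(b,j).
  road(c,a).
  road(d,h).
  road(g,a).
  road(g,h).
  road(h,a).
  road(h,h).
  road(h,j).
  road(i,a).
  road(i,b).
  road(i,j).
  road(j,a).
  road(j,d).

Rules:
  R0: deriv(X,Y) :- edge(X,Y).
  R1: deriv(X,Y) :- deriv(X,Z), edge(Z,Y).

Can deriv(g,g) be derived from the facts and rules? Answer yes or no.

round 1: derive deriv(a,c) via R0 from edge(a,c)
round 1: derive deriv(b,d) via R0 from edge(b,d)
round 1: derive deriv(d,b) via R0 from edge(d,b)
round 1: derive deriv(d,g) via R0 from edge(d,g)
round 1: derive deriv(d,h) via R0 from edge(d,h)
round 1: derive deriv(d,i) via R0 from edge(d,i)
round 1: derive deriv(g,a) via R0 from edge(g,a)
round 1: derive deriv(g,h) via R0 from edge(g,h)
round 1: derive deriv(h,h) via R0 from edge(h,h)
round 1: derive deriv(i,b) via R0 from edge(i,b)
round 1: derive deriv(i,h) via R0 from edge(i,h)
round 1: derive deriv(j,a) via R0 from edge(j,a)
round 1: derive deriv(j,d) via R0 from edge(j,d)
round 1: derive deriv(j,h) via R0 from edge(j,h)
round 2: derive deriv(b,b) via R1 from deriv(b,d), edge(d,b)
round 2: derive deriv(b,g) via R1 from deriv(b,d), edge(d,g)
round 2: derive deriv(b,h) via R1 from deriv(b,d), edge(d,h)
round 2: derive deriv(b,i) via R1 from deriv(b,d), edge(d,i)
round 2: derive deriv(d,a) via R1 from deriv(d,g), edge(g,a)
round 2: derive deriv(d,d) via R1 from deriv(d,b), edge(b,d)
round 2: derive deriv(g,c) via R1 from deriv(g,a), edge(a,c)
round 2: derive deriv(i,d) via R1 from deriv(i,b), edge(b,d)
round 2: derive deriv(j,b) via R1 from deriv(j,d), edge(d,b)
round 2: derive deriv(j,c) via R1 from deriv(j,a), edge(a,c)
round 2: derive deriv(j,g) via R1 from deriv(j,d), edge(d,g)
round 2: derive deriv(j,i) via R1 from deriv(j,d), edge(d,i)
round 3: derive deriv(b,a) via R1 from deriv(b,g), edge(g,a)
round 3: derive deriv(d,c) via R1 from deriv(d,a), edge(a,c)
round 3: derive deriv(i,g) via R1 from deriv(i,d), edge(d,g)
round 3: derive deriv(i,i) via R1 from deriv(i,d), edge(d,i)
round 4: derive deriv(b,c) via R1 from deriv(b,a), edge(a,c)
round 4: derive deriv(i,a) via R1 from deriv(i,g), edge(g,a)
round 5: derive deriv(i,c) via R1 from deriv(i,a), edge(a,c)

no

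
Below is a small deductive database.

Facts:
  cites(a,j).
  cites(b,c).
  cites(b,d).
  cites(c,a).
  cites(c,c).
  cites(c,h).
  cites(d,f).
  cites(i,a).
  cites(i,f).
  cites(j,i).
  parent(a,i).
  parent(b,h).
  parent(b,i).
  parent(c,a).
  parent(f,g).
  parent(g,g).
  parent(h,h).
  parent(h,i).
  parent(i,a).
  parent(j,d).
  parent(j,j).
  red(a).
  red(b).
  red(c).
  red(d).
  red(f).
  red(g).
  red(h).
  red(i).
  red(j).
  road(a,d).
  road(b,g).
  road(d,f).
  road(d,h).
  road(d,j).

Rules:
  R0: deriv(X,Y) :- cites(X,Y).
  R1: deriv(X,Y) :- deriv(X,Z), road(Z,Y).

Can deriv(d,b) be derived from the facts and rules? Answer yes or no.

no

round 1: derive deriv(a,j) via R0 from cites(a,j)
round 1: derive deriv(b,c) via R0 from cites(b,c)
round 1: derive deriv(b,d) via R0 from cites(b,d)
round 1: derive deriv(c,a) via R0 from cites(c,a)
round 1: derive deriv(c,c) via R0 from cites(c,c)
round 1: derive deriv(c,h) via R0 from cites(c,h)
round 1: derive deriv(d,f) via R0 from cites(d,f)
round 1: derive deriv(i,a) via R0 from cites(i,a)
round 1: derive deriv(i,f) via R0 from cites(i,f)
round 1: derive deriv(j,i) via R0 from cites(j,i)
round 2: derive deriv(b,f) via R1 from deriv(b,d), road(d,f)
round 2: derive deriv(b,h) via R1 from deriv(b,d), road(d,h)
round 2: derive deriv(b,j) via R1 from deriv(b,d), road(d,j)
round 2: derive deriv(c,d) via R1 from deriv(c,a), road(a,d)
round 2: derive deriv(i,d) via R1 from deriv(i,a), road(a,d)
round 3: derive deriv(c,f) via R1 from deriv(c,d), road(d,f)
round 3: derive deriv(c,j) via R1 from deriv(c,d), road(d,j)
round 3: derive deriv(i,h) via R1 from deriv(i,d), road(d,h)
round 3: derive deriv(i,j) via R1 from deriv(i,d), road(d,j)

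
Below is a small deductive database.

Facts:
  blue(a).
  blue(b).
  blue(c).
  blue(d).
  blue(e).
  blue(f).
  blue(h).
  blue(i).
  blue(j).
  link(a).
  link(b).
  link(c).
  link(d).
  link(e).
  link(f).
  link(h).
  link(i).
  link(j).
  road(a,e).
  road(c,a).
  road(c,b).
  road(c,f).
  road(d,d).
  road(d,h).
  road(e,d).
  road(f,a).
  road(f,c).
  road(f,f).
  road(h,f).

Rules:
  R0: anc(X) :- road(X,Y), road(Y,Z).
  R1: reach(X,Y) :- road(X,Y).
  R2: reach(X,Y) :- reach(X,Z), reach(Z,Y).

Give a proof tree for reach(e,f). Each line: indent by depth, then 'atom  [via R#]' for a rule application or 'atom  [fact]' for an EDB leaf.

round 1: derive reach(a,e) via R1 from road(a,e)
round 1: derive reach(c,a) via R1 from road(c,a)
round 1: derive reach(c,b) via R1 from road(c,b)
round 1: derive reach(c,f) via R1 from road(c,f)
round 1: derive reach(d,d) via R1 from road(d,d)
round 1: derive reach(d,h) via R1 from road(d,h)
round 1: derive reach(e,d) via R1 from road(e,d)
round 1: derive reach(f,a) via R1 from road(f,a)
round 1: derive reach(f,c) via R1 from road(f,c)
round 1: derive reach(f,f) via R1 from road(f,f)
round 1: derive reach(h,f) via R1 from road(h,f)
round 2: derive reach(a,d) via R2 from reach(a,e), reach(e,d)
round 2: derive reach(c,c) via R2 from reach(c,f), reach(f,c)
round 2: derive reach(c,e) via R2 from reach(c,a), reach(a,e)
round 2: derive reach(d,f) via R2 from reach(d,h), reach(h,f)
round 2: derive reach(e,h) via R2 from reach(e,d), reach(d,h)
round 2: derive reach(f,b) via R2 from reach(f,c), reach(c,b)
round 2: derive reach(f,e) via R2 from reach(f,a), reach(a,e)
round 2: derive reach(h,a) via R2 from reach(h,f), reach(f,a)
round 2: derive reach(h,c) via R2 from reach(h,f), reach(f,c)
round 3: derive reach(a,f) via R2 from reach(a,d), reach(d,f)
round 3: derive reach(a,h) via R2 from reach(a,d), reach(d,h)
round 3: derive reach(c,d) via R2 from reach(c,a), reach(a,d)
round 3: derive reach(c,h) via R2 from reach(c,e), reach(e,h)
round 3: derive reach(d,a) via R2 from reach(d,f), reach(f,a)
round 3: derive reach(d,b) via R2 from reach(d,f), reach(f,b)
round 3: derive reach(d,c) via R2 from reach(d,f), reach(f,c)
round 3: derive reach(d,e) via R2 from reach(d,f), reach(f,e)
round 3: derive reach(e,a) via R2 from reach(e,h), reach(h,a)
round 3: derive reach(e,c) via R2 from reach(e,h), reach(h,c)
round 3: derive reach(e,f) via R2 from reach(e,d), reach(d,f)
round 3: derive reach(f,d) via R2 from reach(f,a), reach(a,d)
round 3: derive reach(f,h) via R2 from reach(f,e), reach(e,h)
round 3: derive reach(h,b) via R2 from reach(h,c), reach(c,b)
round 3: derive reach(h,d) via R2 from reach(h,a), reach(a,d)
round 3: derive reach(h,e) via R2 from reach(h,a), reach(a,e)
round 4: derive reach(a,a) via R2 from reach(a,d), reach(d,a)
round 4: derive reach(a,b) via R2 from reach(a,d), reach(d,b)
round 4: derive reach(a,c) via R2 from reach(a,d), reach(d,c)
round 4: derive reach(e,b) via R2 from reach(e,c), reach(c,b)
round 4: derive reach(e,e) via R2 from reach(e,a), reach(a,e)
round 4: derive reach(h,h) via R2 from reach(h,a), reach(a,h)

reach(e,f)  [via R2]
  reach(e,d)  [via R1]
    road(e,d)  [fact]
  reach(d,f)  [via R2]
    reach(d,h)  [via R1]
      road(d,h)  [fact]
    reach(h,f)  [via R1]
      road(h,f)  [fact]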